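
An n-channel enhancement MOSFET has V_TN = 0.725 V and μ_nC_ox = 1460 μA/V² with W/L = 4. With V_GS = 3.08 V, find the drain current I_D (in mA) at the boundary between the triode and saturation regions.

I_D = 16.2 mA

At the boundary V_DS = V_ov = V_GS − V_TN = 3.08 − 0.725 = 2.35 V.
k_n = μ_nC_ox · (W/L) = 5.84 mA/V².
I_D = ½ k_n V_ov² = 0.5 × 5.84 × 2.35² = 16.2 mA.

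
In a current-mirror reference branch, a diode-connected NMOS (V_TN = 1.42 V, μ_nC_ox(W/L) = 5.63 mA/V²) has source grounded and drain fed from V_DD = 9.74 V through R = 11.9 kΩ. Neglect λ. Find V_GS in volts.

With gate tied to drain, V_GS = V_DS ≥ V_GS − V_TN, so the device is in saturation.
KCL at the drain: ½ k_n (V_GS − V_TN)² = (V_DD − V_GS)/R.
Let x = V_GS − 1.42. Then 33.5 x² + x − 8.32 = 0, giving x = 0.484 V (positive root), so V_GS = 1.9 V.
I_D = (V_DD − V_GS)/R = (9.74 − 1.9) / 11.9 = 0.659 mA.

V_GS = 1.90 V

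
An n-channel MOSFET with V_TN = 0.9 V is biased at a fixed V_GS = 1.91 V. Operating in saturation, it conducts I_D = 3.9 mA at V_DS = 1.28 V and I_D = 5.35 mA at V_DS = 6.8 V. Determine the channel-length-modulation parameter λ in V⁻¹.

With V_GS fixed, I_D ∝ (1 + λ V_DS) in saturation, so I_D2/I_D1 = (1 + λ V_DS2)/(1 + λ V_DS1).
5.35/3.9 = 1.372 = (1 + 6.8 λ)/(1 + 1.28 λ).
Solving: λ (I_D1 V_DS2 − I_D2 V_DS1) = I_D2 − I_D1, so λ = (5.35 − 3.9) / (3.9 × 6.8 − 5.35 × 1.28) = 1.45 / 19.7 = 0.0737 V⁻¹.

λ = 0.0737 V⁻¹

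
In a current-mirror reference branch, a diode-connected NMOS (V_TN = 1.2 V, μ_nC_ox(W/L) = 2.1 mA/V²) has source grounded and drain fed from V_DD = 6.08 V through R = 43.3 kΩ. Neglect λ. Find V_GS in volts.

V_GS = 1.52 V

With gate tied to drain, V_GS = V_DS ≥ V_GS − V_TN, so the device is in saturation.
KCL at the drain: ½ k_n (V_GS − V_TN)² = (V_DD − V_GS)/R.
Let x = V_GS − 1.2. Then 45.5 x² + x − 4.88 = 0, giving x = 0.317 V (positive root), so V_GS = 1.52 V.
I_D = (V_DD − V_GS)/R = (6.08 − 1.52) / 43.3 = 0.105 mA.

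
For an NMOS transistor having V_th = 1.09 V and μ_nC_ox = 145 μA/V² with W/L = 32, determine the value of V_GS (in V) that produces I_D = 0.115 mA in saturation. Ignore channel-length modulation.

V_GS = 1.31 V

k_n = μ_nC_ox · (W/L) = 4.64 mA/V².
In saturation I_D = ½ k_n (V_GS − V_th)², so V_GS − V_th = √(2 I_D / k_n) = √(2 × 0.115 / 4.64) = 0.223 V.
V_GS = 1.09 + 0.223 = 1.31 V.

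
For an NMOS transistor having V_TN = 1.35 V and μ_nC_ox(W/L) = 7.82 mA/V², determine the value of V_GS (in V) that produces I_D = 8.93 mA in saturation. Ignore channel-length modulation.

In saturation I_D = ½ k_n (V_GS − V_TN)², so V_GS − V_TN = √(2 I_D / k_n) = √(2 × 8.93 / 7.82) = 1.51 V.
V_GS = 1.35 + 1.51 = 2.86 V.

V_GS = 2.86 V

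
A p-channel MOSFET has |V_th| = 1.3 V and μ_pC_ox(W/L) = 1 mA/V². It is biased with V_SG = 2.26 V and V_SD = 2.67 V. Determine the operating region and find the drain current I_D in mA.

Saturation; I_D = 0.461 mA

V_ov = V_SG − |V_th| = 2.26 − 1.3 = 0.96 V.
Since V_SD = 2.67 V ≥ V_ov = 0.96 V, the device is in saturation.
I_D = ½ k_p V_ov² = 0.5 × 1 × 0.96² = 0.461 mA.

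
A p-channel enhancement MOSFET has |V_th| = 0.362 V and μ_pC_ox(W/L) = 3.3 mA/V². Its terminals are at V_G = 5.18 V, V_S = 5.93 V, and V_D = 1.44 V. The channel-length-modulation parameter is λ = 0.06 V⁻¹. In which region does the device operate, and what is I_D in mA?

V_SG = V_S − V_G = 5.93 − 5.18 = 0.75 V; V_SD = V_S − V_D = 5.93 − 1.44 = 4.49 V.
V_ov = V_SG − |V_th| = 0.75 − 0.362 = 0.388 V.
Since V_SD = 4.49 V ≥ V_ov = 0.388 V, the device is in saturation.
I_D = ½ k_p V_ov² (1 + λ V_SD) = 0.5 × 3.3 × 0.388² × (1 + 0.06 × 4.49) = 0.315 mA.

Saturation; I_D = 0.315 mA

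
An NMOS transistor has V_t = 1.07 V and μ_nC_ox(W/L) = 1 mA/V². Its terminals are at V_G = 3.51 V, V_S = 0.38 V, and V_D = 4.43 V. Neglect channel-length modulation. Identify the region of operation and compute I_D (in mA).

Saturation; I_D = 2.12 mA

V_GS = V_G − V_S = 3.51 − 0.38 = 3.13 V; V_DS = V_D − V_S = 4.43 − 0.38 = 4.05 V.
V_ov = V_GS − V_t = 3.13 − 1.07 = 2.06 V.
Since V_DS = 4.05 V ≥ V_ov = 2.06 V, the device is in saturation.
I_D = ½ k_n V_ov² = 0.5 × 1 × 2.06² = 2.12 mA.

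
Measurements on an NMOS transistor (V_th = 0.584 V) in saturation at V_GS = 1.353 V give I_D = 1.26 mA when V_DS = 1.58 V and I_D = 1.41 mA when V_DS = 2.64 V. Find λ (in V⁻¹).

λ = 0.137 V⁻¹

With V_GS fixed, I_D ∝ (1 + λ V_DS) in saturation, so I_D2/I_D1 = (1 + λ V_DS2)/(1 + λ V_DS1).
1.41/1.26 = 1.119 = (1 + 2.64 λ)/(1 + 1.58 λ).
Solving: λ (I_D1 V_DS2 − I_D2 V_DS1) = I_D2 − I_D1, so λ = (1.41 − 1.26) / (1.26 × 2.64 − 1.41 × 1.58) = 0.15 / 1.1 = 0.137 V⁻¹.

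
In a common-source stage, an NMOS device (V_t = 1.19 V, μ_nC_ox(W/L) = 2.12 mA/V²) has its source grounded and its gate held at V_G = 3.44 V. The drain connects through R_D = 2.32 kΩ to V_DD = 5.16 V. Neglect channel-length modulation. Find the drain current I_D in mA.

I_D = 2.02 mA

V_GS = V_G = 3.44 V, so V_ov = 3.44 − 1.19 = 2.25 V.
Assume saturation: I_D = ½ k_n V_ov² = 0.5 × 2.12 × 2.25² = 5.37 mA, giving V_DS = V_DD − I_D R_D = 5.16 − 5.37 × 2.32 = -7.29 V.
But -7.29 V < V_ov = 2.25 V, so the device is actually in triode.
In triode I_D = k_n[V_ov V_DS − ½ V_DS²] and I_D = (V_DD − V_DS)/R_D. Equating: 2.46 V_DS² − 12.07 V_DS + 5.16 = 0, giving V_DS = 0.473 V (the root below V_ov).
I_D = (5.16 − 0.473) / 2.32 = 2.02 mA.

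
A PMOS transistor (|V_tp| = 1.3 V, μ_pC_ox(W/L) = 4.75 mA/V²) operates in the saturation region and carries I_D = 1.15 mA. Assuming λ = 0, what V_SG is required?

V_SG = 2.00 V

In saturation I_D = ½ k_p (V_SG − |V_tp|)², so V_SG − |V_tp| = √(2 I_D / k_p) = √(2 × 1.15 / 4.75) = 0.696 V.
V_SG = 1.3 + 0.696 = 2 V.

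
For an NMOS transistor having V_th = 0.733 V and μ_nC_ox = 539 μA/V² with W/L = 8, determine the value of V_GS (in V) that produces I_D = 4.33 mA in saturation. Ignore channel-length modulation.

V_GS = 2.15 V

k_n = μ_nC_ox · (W/L) = 4.312 mA/V².
In saturation I_D = ½ k_n (V_GS − V_th)², so V_GS − V_th = √(2 I_D / k_n) = √(2 × 4.33 / 4.312) = 1.42 V.
V_GS = 0.733 + 1.42 = 2.15 V.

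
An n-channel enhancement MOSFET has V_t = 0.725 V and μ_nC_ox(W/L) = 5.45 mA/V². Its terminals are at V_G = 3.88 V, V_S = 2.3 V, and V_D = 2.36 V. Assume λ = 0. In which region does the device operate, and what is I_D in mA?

V_GS = V_G − V_S = 3.88 − 2.3 = 1.58 V; V_DS = V_D − V_S = 2.36 − 2.3 = 0.06 V.
V_ov = V_GS − V_t = 1.58 − 0.725 = 0.855 V.
Since V_DS = 0.06 V < V_ov = 0.855 V, the device is in the triode region.
I_D = k_n [V_ov · V_DS − ½ V_DS²] = 5.45 × [0.855 × 0.06 − 0.5 × 0.06²] = 0.27 mA.

Triode; I_D = 0.270 mA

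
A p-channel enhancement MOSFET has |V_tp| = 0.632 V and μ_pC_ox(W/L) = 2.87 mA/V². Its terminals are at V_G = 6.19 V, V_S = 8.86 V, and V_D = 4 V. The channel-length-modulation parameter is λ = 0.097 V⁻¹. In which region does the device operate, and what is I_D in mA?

Saturation; I_D = 8.77 mA

V_SG = V_S − V_G = 8.86 − 6.19 = 2.67 V; V_SD = V_S − V_D = 8.86 − 4 = 4.86 V.
V_ov = V_SG − |V_tp| = 2.67 − 0.632 = 2.04 V.
Since V_SD = 4.86 V ≥ V_ov = 2.04 V, the device is in saturation.
I_D = ½ k_p V_ov² (1 + λ V_SD) = 0.5 × 2.87 × 2.04² × (1 + 0.097 × 4.86) = 8.77 mA.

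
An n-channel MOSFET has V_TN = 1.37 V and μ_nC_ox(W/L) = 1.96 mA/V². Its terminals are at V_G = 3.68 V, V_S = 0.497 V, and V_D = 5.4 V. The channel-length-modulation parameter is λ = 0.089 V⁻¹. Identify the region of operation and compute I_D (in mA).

V_GS = V_G − V_S = 3.68 − 0.497 = 3.18 V; V_DS = V_D − V_S = 5.4 − 0.497 = 4.9 V.
V_ov = V_GS − V_TN = 3.18 − 1.37 = 1.81 V.
Since V_DS = 4.9 V ≥ V_ov = 1.81 V, the device is in saturation.
I_D = ½ k_n V_ov² (1 + λ V_DS) = 0.5 × 1.96 × 1.81² × (1 + 0.089 × 4.9) = 4.63 mA.

Saturation; I_D = 4.63 mA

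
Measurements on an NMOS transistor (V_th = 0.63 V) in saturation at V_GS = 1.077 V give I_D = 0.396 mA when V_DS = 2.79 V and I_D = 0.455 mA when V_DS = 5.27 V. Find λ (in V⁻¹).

With V_GS fixed, I_D ∝ (1 + λ V_DS) in saturation, so I_D2/I_D1 = (1 + λ V_DS2)/(1 + λ V_DS1).
0.455/0.396 = 1.149 = (1 + 5.27 λ)/(1 + 2.79 λ).
Solving: λ (I_D1 V_DS2 − I_D2 V_DS1) = I_D2 − I_D1, so λ = (0.455 − 0.396) / (0.396 × 5.27 − 0.455 × 2.79) = 0.059 / 0.817 = 0.0722 V⁻¹.

λ = 0.0722 V⁻¹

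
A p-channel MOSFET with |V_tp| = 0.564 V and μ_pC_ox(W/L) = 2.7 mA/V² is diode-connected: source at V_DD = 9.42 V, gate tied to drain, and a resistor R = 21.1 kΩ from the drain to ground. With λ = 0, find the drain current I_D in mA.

I_D = 0.394 mA

With gate tied to drain, V_SG = V_SD ≥ V_SG − |V_tp|, so the device is in saturation.
KCL at the drain: ½ k_p (V_SG − |V_tp|)² = (V_DD − V_SG)/R.
Let x = V_SG − 0.564. Then 28.5 x² + x − 8.856 = 0, giving x = 0.54 V (positive root), so V_SG = 1.1 V.
I_D = (V_DD − V_SG)/R = (9.42 − 1.1) / 21.1 = 0.394 mA.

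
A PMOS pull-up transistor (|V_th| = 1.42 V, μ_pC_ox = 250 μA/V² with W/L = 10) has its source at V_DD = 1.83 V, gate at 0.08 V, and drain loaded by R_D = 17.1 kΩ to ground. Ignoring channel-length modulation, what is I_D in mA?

V_SG = V_DD − V_G = 1.83 − 0.08 = 1.75 V, so V_ov = 1.75 − 1.42 = 0.33 V.
k_p = μ_pC_ox · (W/L) = 2.5 mA/V².
Assume saturation: I_D = ½ k_p V_ov² = 0.5 × 2.5 × 0.33² = 0.136 mA, giving V_SD = V_DD − I_D R_D = 1.83 − 0.136 × 17.1 = -0.498 V.
But -0.498 V < V_ov = 0.33 V, so the device is actually in triode.
In triode I_D = k_p[V_ov V_SD − ½ V_SD²] and I_D = (V_DD − V_SD)/R_D. Equating: 21.4 V_SD² − 15.11 V_SD + 1.83 = 0, giving V_SD = 0.155 V (the root below V_ov).
I_D = (1.83 − 0.155) / 17.1 = 0.0979 mA.

I_D = 0.0979 mA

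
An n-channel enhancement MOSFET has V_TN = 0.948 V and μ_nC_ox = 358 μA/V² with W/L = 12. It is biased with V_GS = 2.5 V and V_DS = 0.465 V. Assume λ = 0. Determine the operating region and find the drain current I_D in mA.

k_n = μ_nC_ox · (W/L) = 4.296 mA/V².
V_ov = V_GS − V_TN = 2.5 − 0.948 = 1.55 V.
Since V_DS = 0.465 V < V_ov = 1.55 V, the device is in the triode region.
I_D = k_n [V_ov · V_DS − ½ V_DS²] = 4.296 × [1.55 × 0.465 − 0.5 × 0.465²] = 2.64 mA.

Triode; I_D = 2.64 mA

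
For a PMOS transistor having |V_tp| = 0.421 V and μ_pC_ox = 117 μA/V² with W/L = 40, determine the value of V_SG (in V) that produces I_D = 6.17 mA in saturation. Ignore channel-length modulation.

k_p = μ_pC_ox · (W/L) = 4.68 mA/V².
In saturation I_D = ½ k_p (V_SG − |V_tp|)², so V_SG − |V_tp| = √(2 I_D / k_p) = √(2 × 6.17 / 4.68) = 1.62 V.
V_SG = 0.421 + 1.62 = 2.04 V.

V_SG = 2.04 V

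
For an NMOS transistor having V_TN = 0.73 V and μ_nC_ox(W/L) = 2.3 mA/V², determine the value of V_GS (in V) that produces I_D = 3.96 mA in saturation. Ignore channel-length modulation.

In saturation I_D = ½ k_n (V_GS − V_TN)², so V_GS − V_TN = √(2 I_D / k_n) = √(2 × 3.96 / 2.3) = 1.86 V.
V_GS = 0.73 + 1.86 = 2.59 V.

V_GS = 2.59 V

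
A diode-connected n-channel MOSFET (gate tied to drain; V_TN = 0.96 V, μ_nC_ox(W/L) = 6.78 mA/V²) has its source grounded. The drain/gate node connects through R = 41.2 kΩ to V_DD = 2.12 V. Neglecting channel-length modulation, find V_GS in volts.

V_GS = 1.05 V

With gate tied to drain, V_GS = V_DS ≥ V_GS − V_TN, so the device is in saturation.
KCL at the drain: ½ k_n (V_GS − V_TN)² = (V_DD − V_GS)/R.
Let x = V_GS − 0.96. Then 140 x² + x − 1.16 = 0, giving x = 0.0876 V (positive root), so V_GS = 1.05 V.
I_D = (V_DD − V_GS)/R = (2.12 − 1.05) / 41.2 = 0.026 mA.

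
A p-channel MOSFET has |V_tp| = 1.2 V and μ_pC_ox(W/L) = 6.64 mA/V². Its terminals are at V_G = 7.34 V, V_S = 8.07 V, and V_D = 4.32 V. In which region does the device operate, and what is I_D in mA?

Cutoff; I_D = 0 mA

V_SG = V_S − V_G = 8.07 − 7.34 = 0.73 V; V_SD = V_S − V_D = 8.07 − 4.32 = 3.75 V.
V_SG = 0.73 V < |V_tp| = 1.2 V, so the transistor is in cutoff.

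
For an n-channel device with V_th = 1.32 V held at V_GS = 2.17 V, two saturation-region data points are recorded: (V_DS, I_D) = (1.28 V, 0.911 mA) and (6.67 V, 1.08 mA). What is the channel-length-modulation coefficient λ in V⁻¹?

λ = 0.0360 V⁻¹

With V_GS fixed, I_D ∝ (1 + λ V_DS) in saturation, so I_D2/I_D1 = (1 + λ V_DS2)/(1 + λ V_DS1).
1.08/0.911 = 1.186 = (1 + 6.67 λ)/(1 + 1.28 λ).
Solving: λ (I_D1 V_DS2 − I_D2 V_DS1) = I_D2 − I_D1, so λ = (1.08 − 0.911) / (0.911 × 6.67 − 1.08 × 1.28) = 0.169 / 4.69 = 0.036 V⁻¹.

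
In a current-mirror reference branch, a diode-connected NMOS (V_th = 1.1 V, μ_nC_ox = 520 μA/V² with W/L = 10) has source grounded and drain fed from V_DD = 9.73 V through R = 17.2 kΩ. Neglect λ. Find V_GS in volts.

With gate tied to drain, V_GS = V_DS ≥ V_GS − V_th, so the device is in saturation.
k_n = μ_nC_ox · (W/L) = 5.2 mA/V².
KCL at the drain: ½ k_n (V_GS − V_th)² = (V_DD − V_GS)/R.
Let x = V_GS − 1.1. Then 44.7 x² + x − 8.63 = 0, giving x = 0.428 V (positive root), so V_GS = 1.53 V.
I_D = (V_DD − V_GS)/R = (9.73 − 1.53) / 17.2 = 0.477 mA.

V_GS = 1.53 V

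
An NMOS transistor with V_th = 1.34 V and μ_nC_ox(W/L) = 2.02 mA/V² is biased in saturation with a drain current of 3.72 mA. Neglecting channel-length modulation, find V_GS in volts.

V_GS = 3.26 V

In saturation I_D = ½ k_n (V_GS − V_th)², so V_GS − V_th = √(2 I_D / k_n) = √(2 × 3.72 / 2.02) = 1.92 V.
V_GS = 1.34 + 1.92 = 3.26 V.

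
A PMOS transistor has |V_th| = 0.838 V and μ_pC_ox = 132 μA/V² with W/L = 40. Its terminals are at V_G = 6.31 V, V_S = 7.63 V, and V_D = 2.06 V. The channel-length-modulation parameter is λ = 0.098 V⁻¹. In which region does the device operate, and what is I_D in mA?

V_SG = V_S − V_G = 7.63 − 6.31 = 1.32 V; V_SD = V_S − V_D = 7.63 − 2.06 = 5.57 V.
k_p = μ_pC_ox · (W/L) = 5.28 mA/V².
V_ov = V_SG − |V_th| = 1.32 − 0.838 = 0.482 V.
Since V_SD = 5.57 V ≥ V_ov = 0.482 V, the device is in saturation.
I_D = ½ k_p V_ov² (1 + λ V_SD) = 0.5 × 5.28 × 0.482² × (1 + 0.098 × 5.57) = 0.948 mA.

Saturation; I_D = 0.948 mA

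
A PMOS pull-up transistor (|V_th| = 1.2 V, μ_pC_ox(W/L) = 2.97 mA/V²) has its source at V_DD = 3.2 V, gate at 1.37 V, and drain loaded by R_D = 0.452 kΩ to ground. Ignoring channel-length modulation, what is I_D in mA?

I_D = 0.589 mA

V_SG = V_DD − V_G = 3.2 − 1.37 = 1.83 V, so V_ov = 1.83 − 1.2 = 0.63 V.
Assume saturation: I_D = ½ k_p V_ov² = 0.5 × 2.97 × 0.63² = 0.589 mA, giving V_SD = V_DD − I_D R_D = 3.2 − 0.589 × 0.452 = 2.93 V.
V_SD = 2.93 V ≥ V_ov = 0.63 V, confirming saturation.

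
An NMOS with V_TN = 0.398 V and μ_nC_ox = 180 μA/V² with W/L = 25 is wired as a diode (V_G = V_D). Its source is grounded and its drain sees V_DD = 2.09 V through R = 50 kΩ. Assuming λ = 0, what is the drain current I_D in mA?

I_D = 0.0315 mA

With gate tied to drain, V_GS = V_DS ≥ V_GS − V_TN, so the device is in saturation.
k_n = μ_nC_ox · (W/L) = 4.5 mA/V².
KCL at the drain: ½ k_n (V_GS − V_TN)² = (V_DD − V_GS)/R.
Let x = V_GS − 0.398. Then 112 x² + x − 1.692 = 0, giving x = 0.118 V (positive root), so V_GS = 0.516 V.
I_D = (V_DD − V_GS)/R = (2.09 − 0.516) / 50 = 0.0315 mA.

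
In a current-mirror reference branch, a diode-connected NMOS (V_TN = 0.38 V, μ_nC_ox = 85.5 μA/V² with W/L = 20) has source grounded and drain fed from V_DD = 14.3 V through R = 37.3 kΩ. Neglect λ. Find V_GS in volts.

With gate tied to drain, V_GS = V_DS ≥ V_GS − V_TN, so the device is in saturation.
k_n = μ_nC_ox · (W/L) = 1.71 mA/V².
KCL at the drain: ½ k_n (V_GS − V_TN)² = (V_DD − V_GS)/R.
Let x = V_GS − 0.38. Then 31.9 x² + x − 13.92 = 0, giving x = 0.645 V (positive root), so V_GS = 1.03 V.
I_D = (V_DD − V_GS)/R = (14.3 − 1.03) / 37.3 = 0.356 mA.

V_GS = 1.03 V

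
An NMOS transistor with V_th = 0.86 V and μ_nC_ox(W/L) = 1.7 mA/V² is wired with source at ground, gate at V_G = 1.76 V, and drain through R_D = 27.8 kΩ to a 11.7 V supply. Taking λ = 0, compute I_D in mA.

V_GS = V_G = 1.76 V, so V_ov = 1.76 − 0.86 = 0.9 V.
Assume saturation: I_D = ½ k_n V_ov² = 0.5 × 1.7 × 0.9² = 0.689 mA, giving V_DS = V_DD − I_D R_D = 11.7 − 0.689 × 27.8 = -7.44 V.
But -7.44 V < V_ov = 0.9 V, so the device is actually in triode.
In triode I_D = k_n[V_ov V_DS − ½ V_DS²] and I_D = (V_DD − V_DS)/R_D. Equating: 23.6 V_DS² − 43.53 V_DS + 11.7 = 0, giving V_DS = 0.327 V (the root below V_ov).
I_D = (11.7 − 0.327) / 27.8 = 0.409 mA.

I_D = 0.409 mA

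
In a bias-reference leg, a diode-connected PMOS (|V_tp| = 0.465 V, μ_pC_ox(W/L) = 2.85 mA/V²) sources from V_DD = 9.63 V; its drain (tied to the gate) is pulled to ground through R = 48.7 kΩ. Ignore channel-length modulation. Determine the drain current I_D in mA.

With gate tied to drain, V_SG = V_SD ≥ V_SG − |V_tp|, so the device is in saturation.
KCL at the drain: ½ k_p (V_SG − |V_tp|)² = (V_DD − V_SG)/R.
Let x = V_SG − 0.465. Then 69.4 x² + x − 9.165 = 0, giving x = 0.356 V (positive root), so V_SG = 0.821 V.
I_D = (V_DD − V_SG)/R = (9.63 − 0.821) / 48.7 = 0.181 mA.

I_D = 0.181 mA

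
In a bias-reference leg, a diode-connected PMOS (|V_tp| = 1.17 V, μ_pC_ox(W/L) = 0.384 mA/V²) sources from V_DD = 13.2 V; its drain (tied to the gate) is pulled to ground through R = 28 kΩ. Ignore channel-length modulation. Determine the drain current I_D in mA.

I_D = 0.379 mA

With gate tied to drain, V_SG = V_SD ≥ V_SG − |V_tp|, so the device is in saturation.
KCL at the drain: ½ k_p (V_SG − |V_tp|)² = (V_DD − V_SG)/R.
Let x = V_SG − 1.17. Then 5.38 x² + x − 12.03 = 0, giving x = 1.41 V (positive root), so V_SG = 2.58 V.
I_D = (V_DD − V_SG)/R = (13.2 − 2.58) / 28 = 0.379 mA.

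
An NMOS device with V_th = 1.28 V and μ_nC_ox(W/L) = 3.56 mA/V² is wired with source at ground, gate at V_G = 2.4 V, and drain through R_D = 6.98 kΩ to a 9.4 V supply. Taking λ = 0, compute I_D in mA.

V_GS = V_G = 2.4 V, so V_ov = 2.4 − 1.28 = 1.12 V.
Assume saturation: I_D = ½ k_n V_ov² = 0.5 × 3.56 × 1.12² = 2.23 mA, giving V_DS = V_DD − I_D R_D = 9.4 − 2.23 × 6.98 = -6.19 V.
But -6.19 V < V_ov = 1.12 V, so the device is actually in triode.
In triode I_D = k_n[V_ov V_DS − ½ V_DS²] and I_D = (V_DD − V_DS)/R_D. Equating: 12.4 V_DS² − 28.83 V_DS + 9.4 = 0, giving V_DS = 0.392 V (the root below V_ov).
I_D = (9.4 − 0.392) / 6.98 = 1.29 mA.

I_D = 1.29 mA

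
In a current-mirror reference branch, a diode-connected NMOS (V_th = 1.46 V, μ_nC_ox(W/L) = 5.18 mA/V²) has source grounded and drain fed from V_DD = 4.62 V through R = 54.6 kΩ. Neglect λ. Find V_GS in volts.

With gate tied to drain, V_GS = V_DS ≥ V_GS − V_th, so the device is in saturation.
KCL at the drain: ½ k_n (V_GS − V_th)² = (V_DD − V_GS)/R.
Let x = V_GS − 1.46. Then 141 x² + x − 3.16 = 0, giving x = 0.146 V (positive root), so V_GS = 1.61 V.
I_D = (V_DD − V_GS)/R = (4.62 − 1.61) / 54.6 = 0.0552 mA.

V_GS = 1.61 V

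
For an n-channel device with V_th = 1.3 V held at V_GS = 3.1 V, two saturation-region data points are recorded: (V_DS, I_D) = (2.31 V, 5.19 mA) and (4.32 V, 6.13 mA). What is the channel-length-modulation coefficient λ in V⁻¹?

With V_GS fixed, I_D ∝ (1 + λ V_DS) in saturation, so I_D2/I_D1 = (1 + λ V_DS2)/(1 + λ V_DS1).
6.13/5.19 = 1.181 = (1 + 4.32 λ)/(1 + 2.31 λ).
Solving: λ (I_D1 V_DS2 − I_D2 V_DS1) = I_D2 − I_D1, so λ = (6.13 − 5.19) / (5.19 × 4.32 − 6.13 × 2.31) = 0.94 / 8.26 = 0.114 V⁻¹.

λ = 0.114 V⁻¹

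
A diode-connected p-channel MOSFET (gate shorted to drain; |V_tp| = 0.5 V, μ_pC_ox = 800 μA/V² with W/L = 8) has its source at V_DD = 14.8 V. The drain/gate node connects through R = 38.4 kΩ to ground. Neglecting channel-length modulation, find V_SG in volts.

With gate tied to drain, V_SG = V_SD ≥ V_SG − |V_tp|, so the device is in saturation.
k_p = μ_pC_ox · (W/L) = 6.4 mA/V².
KCL at the drain: ½ k_p (V_SG − |V_tp|)² = (V_DD − V_SG)/R.
Let x = V_SG − 0.5. Then 123 x² + x − 14.3 = 0, giving x = 0.337 V (positive root), so V_SG = 0.837 V.
I_D = (V_DD − V_SG)/R = (14.8 − 0.837) / 38.4 = 0.364 mA.

V_SG = 0.837 V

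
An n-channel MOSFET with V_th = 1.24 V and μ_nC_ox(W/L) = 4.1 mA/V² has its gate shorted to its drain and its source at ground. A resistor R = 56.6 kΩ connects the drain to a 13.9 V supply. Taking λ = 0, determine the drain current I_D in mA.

I_D = 0.218 mA

With gate tied to drain, V_GS = V_DS ≥ V_GS − V_th, so the device is in saturation.
KCL at the drain: ½ k_n (V_GS − V_th)² = (V_DD − V_GS)/R.
Let x = V_GS − 1.24. Then 116 x² + x − 12.66 = 0, giving x = 0.326 V (positive root), so V_GS = 1.57 V.
I_D = (V_DD − V_GS)/R = (13.9 − 1.57) / 56.6 = 0.218 mA.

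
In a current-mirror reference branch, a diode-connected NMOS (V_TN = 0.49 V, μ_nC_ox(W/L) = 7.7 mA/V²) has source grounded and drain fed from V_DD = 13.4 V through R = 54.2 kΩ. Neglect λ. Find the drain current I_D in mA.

With gate tied to drain, V_GS = V_DS ≥ V_GS − V_TN, so the device is in saturation.
KCL at the drain: ½ k_n (V_GS − V_TN)² = (V_DD − V_GS)/R.
Let x = V_GS − 0.49. Then 209 x² + x − 12.91 = 0, giving x = 0.246 V (positive root), so V_GS = 0.736 V.
I_D = (V_DD − V_GS)/R = (13.4 − 0.736) / 54.2 = 0.234 mA.

I_D = 0.234 mA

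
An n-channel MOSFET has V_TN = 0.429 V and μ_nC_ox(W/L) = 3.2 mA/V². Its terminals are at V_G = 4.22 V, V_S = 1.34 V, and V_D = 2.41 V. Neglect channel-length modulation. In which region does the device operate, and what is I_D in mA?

Triode; I_D = 6.56 mA

V_GS = V_G − V_S = 4.22 − 1.34 = 2.88 V; V_DS = V_D − V_S = 2.41 − 1.34 = 1.07 V.
V_ov = V_GS − V_TN = 2.88 − 0.429 = 2.45 V.
Since V_DS = 1.07 V < V_ov = 2.45 V, the device is in the triode region.
I_D = k_n [V_ov · V_DS − ½ V_DS²] = 3.2 × [2.45 × 1.07 − 0.5 × 1.07²] = 6.56 mA.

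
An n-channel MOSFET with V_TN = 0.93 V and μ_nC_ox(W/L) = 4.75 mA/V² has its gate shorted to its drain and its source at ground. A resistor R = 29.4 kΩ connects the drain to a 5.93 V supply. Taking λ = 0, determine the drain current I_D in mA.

With gate tied to drain, V_GS = V_DS ≥ V_GS − V_TN, so the device is in saturation.
KCL at the drain: ½ k_n (V_GS − V_TN)² = (V_DD − V_GS)/R.
Let x = V_GS − 0.93. Then 69.8 x² + x − 5 = 0, giving x = 0.261 V (positive root), so V_GS = 1.19 V.
I_D = (V_DD − V_GS)/R = (5.93 − 1.19) / 29.4 = 0.161 mA.

I_D = 0.161 mA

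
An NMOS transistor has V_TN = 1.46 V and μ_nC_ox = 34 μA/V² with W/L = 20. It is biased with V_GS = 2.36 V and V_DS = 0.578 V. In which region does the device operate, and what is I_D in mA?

Triode; I_D = 0.240 mA

k_n = μ_nC_ox · (W/L) = 0.68 mA/V².
V_ov = V_GS − V_TN = 2.36 − 1.46 = 0.9 V.
Since V_DS = 0.578 V < V_ov = 0.9 V, the device is in the triode region.
I_D = k_n [V_ov · V_DS − ½ V_DS²] = 0.68 × [0.9 × 0.578 − 0.5 × 0.578²] = 0.24 mA.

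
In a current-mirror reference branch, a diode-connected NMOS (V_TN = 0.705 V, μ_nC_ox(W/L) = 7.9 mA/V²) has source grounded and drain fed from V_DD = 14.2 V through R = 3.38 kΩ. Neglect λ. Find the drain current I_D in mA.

I_D = 3.71 mA

With gate tied to drain, V_GS = V_DS ≥ V_GS − V_TN, so the device is in saturation.
KCL at the drain: ½ k_n (V_GS − V_TN)² = (V_DD − V_GS)/R.
Let x = V_GS − 0.705. Then 13.4 x² + x − 13.49 = 0, giving x = 0.969 V (positive root), so V_GS = 1.67 V.
I_D = (V_DD − V_GS)/R = (14.2 − 1.67) / 3.38 = 3.71 mA.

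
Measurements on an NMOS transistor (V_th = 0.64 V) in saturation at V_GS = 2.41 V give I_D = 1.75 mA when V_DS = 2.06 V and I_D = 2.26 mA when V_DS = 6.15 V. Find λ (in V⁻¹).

With V_GS fixed, I_D ∝ (1 + λ V_DS) in saturation, so I_D2/I_D1 = (1 + λ V_DS2)/(1 + λ V_DS1).
2.26/1.75 = 1.291 = (1 + 6.15 λ)/(1 + 2.06 λ).
Solving: λ (I_D1 V_DS2 − I_D2 V_DS1) = I_D2 − I_D1, so λ = (2.26 − 1.75) / (1.75 × 6.15 − 2.26 × 2.06) = 0.51 / 6.11 = 0.0835 V⁻¹.

λ = 0.0835 V⁻¹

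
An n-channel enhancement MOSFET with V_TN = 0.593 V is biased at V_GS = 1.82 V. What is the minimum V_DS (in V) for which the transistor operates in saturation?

The boundary between triode and saturation is V_DS = V_GS − V_TN = V_ov.
V_ov = 1.82 − 0.593 = 1.23 V.

V_DS,sat = 1.23 V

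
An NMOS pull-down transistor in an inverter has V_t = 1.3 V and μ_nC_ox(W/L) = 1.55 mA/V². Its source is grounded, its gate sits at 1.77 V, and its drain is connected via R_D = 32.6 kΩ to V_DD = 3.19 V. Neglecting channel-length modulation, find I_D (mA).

I_D = 0.0932 mA

V_GS = V_G = 1.77 V, so V_ov = 1.77 − 1.3 = 0.47 V.
Assume saturation: I_D = ½ k_n V_ov² = 0.5 × 1.55 × 0.47² = 0.171 mA, giving V_DS = V_DD − I_D R_D = 3.19 − 0.171 × 32.6 = -2.39 V.
But -2.39 V < V_ov = 0.47 V, so the device is actually in triode.
In triode I_D = k_n[V_ov V_DS − ½ V_DS²] and I_D = (V_DD − V_DS)/R_D. Equating: 25.3 V_DS² − 24.75 V_DS + 3.19 = 0, giving V_DS = 0.153 V (the root below V_ov).
I_D = (3.19 − 0.153) / 32.6 = 0.0932 mA.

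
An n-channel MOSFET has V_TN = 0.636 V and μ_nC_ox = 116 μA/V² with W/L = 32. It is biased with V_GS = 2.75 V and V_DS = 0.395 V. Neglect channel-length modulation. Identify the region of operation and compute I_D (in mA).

k_n = μ_nC_ox · (W/L) = 3.712 mA/V².
V_ov = V_GS − V_TN = 2.75 − 0.636 = 2.11 V.
Since V_DS = 0.395 V < V_ov = 2.11 V, the device is in the triode region.
I_D = k_n [V_ov · V_DS − ½ V_DS²] = 3.712 × [2.11 × 0.395 − 0.5 × 0.395²] = 2.81 mA.

Triode; I_D = 2.81 mA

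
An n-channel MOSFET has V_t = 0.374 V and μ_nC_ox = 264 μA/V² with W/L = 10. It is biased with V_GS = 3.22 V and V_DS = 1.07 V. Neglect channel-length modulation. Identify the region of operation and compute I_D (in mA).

k_n = μ_nC_ox · (W/L) = 2.64 mA/V².
V_ov = V_GS − V_t = 3.22 − 0.374 = 2.85 V.
Since V_DS = 1.07 V < V_ov = 2.85 V, the device is in the triode region.
I_D = k_n [V_ov · V_DS − ½ V_DS²] = 2.64 × [2.85 × 1.07 − 0.5 × 1.07²] = 6.53 mA.

Triode; I_D = 6.53 mA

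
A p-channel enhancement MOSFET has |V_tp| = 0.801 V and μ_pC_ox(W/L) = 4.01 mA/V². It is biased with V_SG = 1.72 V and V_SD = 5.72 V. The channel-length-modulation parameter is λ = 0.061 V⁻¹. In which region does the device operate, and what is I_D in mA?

Saturation; I_D = 2.28 mA

V_ov = V_SG − |V_tp| = 1.72 − 0.801 = 0.919 V.
Since V_SD = 5.72 V ≥ V_ov = 0.919 V, the device is in saturation.
I_D = ½ k_p V_ov² (1 + λ V_SD) = 0.5 × 4.01 × 0.919² × (1 + 0.061 × 5.72) = 2.28 mA.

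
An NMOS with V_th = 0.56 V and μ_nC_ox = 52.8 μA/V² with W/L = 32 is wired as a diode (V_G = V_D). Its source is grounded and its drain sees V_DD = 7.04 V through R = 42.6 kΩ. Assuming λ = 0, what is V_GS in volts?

V_GS = 0.971 V

With gate tied to drain, V_GS = V_DS ≥ V_GS − V_th, so the device is in saturation.
k_n = μ_nC_ox · (W/L) = 1.69 mA/V².
KCL at the drain: ½ k_n (V_GS − V_th)² = (V_DD − V_GS)/R.
Let x = V_GS − 0.56. Then 36 x² + x − 6.48 = 0, giving x = 0.411 V (positive root), so V_GS = 0.971 V.
I_D = (V_DD − V_GS)/R = (7.04 − 0.971) / 42.6 = 0.142 mA.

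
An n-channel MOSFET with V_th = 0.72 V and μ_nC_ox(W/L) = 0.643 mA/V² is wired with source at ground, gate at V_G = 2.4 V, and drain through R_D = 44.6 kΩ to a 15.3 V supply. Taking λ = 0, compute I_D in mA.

V_GS = V_G = 2.4 V, so V_ov = 2.4 − 0.72 = 1.68 V.
Assume saturation: I_D = ½ k_n V_ov² = 0.5 × 0.643 × 1.68² = 0.907 mA, giving V_DS = V_DD − I_D R_D = 15.3 − 0.907 × 44.6 = -25.2 V.
But -25.2 V < V_ov = 1.68 V, so the device is actually in triode.
In triode I_D = k_n[V_ov V_DS − ½ V_DS²] and I_D = (V_DD − V_DS)/R_D. Equating: 14.3 V_DS² − 49.18 V_DS + 15.3 = 0, giving V_DS = 0.346 V (the root below V_ov).
I_D = (15.3 − 0.346) / 44.6 = 0.335 mA.

I_D = 0.335 mA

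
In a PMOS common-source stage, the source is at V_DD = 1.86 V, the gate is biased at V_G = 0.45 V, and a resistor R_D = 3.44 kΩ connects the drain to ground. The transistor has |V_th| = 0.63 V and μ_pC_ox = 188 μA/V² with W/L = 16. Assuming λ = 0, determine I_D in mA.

V_SG = V_DD − V_G = 1.86 − 0.45 = 1.41 V, so V_ov = 1.41 − 0.63 = 0.78 V.
k_p = μ_pC_ox · (W/L) = 3.008 mA/V².
Assume saturation: I_D = ½ k_p V_ov² = 0.5 × 3.008 × 0.78² = 0.915 mA, giving V_SD = V_DD − I_D R_D = 1.86 − 0.915 × 3.44 = -1.29 V.
But -1.29 V < V_ov = 0.78 V, so the device is actually in triode.
In triode I_D = k_p[V_ov V_SD − ½ V_SD²] and I_D = (V_DD − V_SD)/R_D. Equating: 5.17 V_SD² − 9.071 V_SD + 1.86 = 0, giving V_SD = 0.237 V (the root below V_ov).
I_D = (1.86 − 0.237) / 3.44 = 0.472 mA.

I_D = 0.472 mA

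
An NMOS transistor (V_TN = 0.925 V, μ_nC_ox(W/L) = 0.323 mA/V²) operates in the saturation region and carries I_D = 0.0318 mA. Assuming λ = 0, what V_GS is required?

V_GS = 1.37 V

In saturation I_D = ½ k_n (V_GS − V_TN)², so V_GS − V_TN = √(2 I_D / k_n) = √(2 × 0.0318 / 0.323) = 0.444 V.
V_GS = 0.925 + 0.444 = 1.37 V.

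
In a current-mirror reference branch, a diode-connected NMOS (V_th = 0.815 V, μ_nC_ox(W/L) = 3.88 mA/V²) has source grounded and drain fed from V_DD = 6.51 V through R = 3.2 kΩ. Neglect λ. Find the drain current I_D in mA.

With gate tied to drain, V_GS = V_DS ≥ V_GS − V_th, so the device is in saturation.
KCL at the drain: ½ k_n (V_GS − V_th)² = (V_DD − V_GS)/R.
Let x = V_GS − 0.815. Then 6.21 x² + x − 5.695 = 0, giving x = 0.881 V (positive root), so V_GS = 1.7 V.
I_D = (V_DD − V_GS)/R = (6.51 − 1.7) / 3.2 = 1.5 mA.

I_D = 1.50 mA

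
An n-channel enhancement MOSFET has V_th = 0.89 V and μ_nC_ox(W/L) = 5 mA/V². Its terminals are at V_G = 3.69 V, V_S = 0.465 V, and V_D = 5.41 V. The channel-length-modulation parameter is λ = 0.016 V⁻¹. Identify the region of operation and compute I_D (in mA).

Saturation; I_D = 14.7 mA

V_GS = V_G − V_S = 3.69 − 0.465 = 3.23 V; V_DS = V_D − V_S = 5.41 − 0.465 = 4.95 V.
V_ov = V_GS − V_th = 3.23 − 0.89 = 2.33 V.
Since V_DS = 4.95 V ≥ V_ov = 2.33 V, the device is in saturation.
I_D = ½ k_n V_ov² (1 + λ V_DS) = 0.5 × 5 × 2.33² × (1 + 0.016 × 4.95) = 14.7 mA.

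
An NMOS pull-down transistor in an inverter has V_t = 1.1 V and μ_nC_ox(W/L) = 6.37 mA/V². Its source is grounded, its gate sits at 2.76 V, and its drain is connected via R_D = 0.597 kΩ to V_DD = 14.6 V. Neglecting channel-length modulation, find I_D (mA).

V_GS = V_G = 2.76 V, so V_ov = 2.76 − 1.1 = 1.66 V.
Assume saturation: I_D = ½ k_n V_ov² = 0.5 × 6.37 × 1.66² = 8.78 mA, giving V_DS = V_DD − I_D R_D = 14.6 − 8.78 × 0.597 = 9.36 V.
V_DS = 9.36 V ≥ V_ov = 1.66 V, confirming saturation.

I_D = 8.78 mA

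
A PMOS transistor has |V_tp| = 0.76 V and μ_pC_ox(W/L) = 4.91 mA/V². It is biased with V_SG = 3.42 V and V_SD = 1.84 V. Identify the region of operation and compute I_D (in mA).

Triode; I_D = 15.7 mA

V_ov = V_SG − |V_tp| = 3.42 − 0.76 = 2.66 V.
Since V_SD = 1.84 V < V_ov = 2.66 V, the device is in the triode region.
I_D = k_p [V_ov · V_SD − ½ V_SD²] = 4.91 × [2.66 × 1.84 − 0.5 × 1.84²] = 15.7 mA.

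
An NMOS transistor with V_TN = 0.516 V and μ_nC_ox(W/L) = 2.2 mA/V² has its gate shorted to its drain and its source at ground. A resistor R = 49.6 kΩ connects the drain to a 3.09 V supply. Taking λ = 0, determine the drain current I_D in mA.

I_D = 0.0477 mA

With gate tied to drain, V_GS = V_DS ≥ V_GS − V_TN, so the device is in saturation.
KCL at the drain: ½ k_n (V_GS − V_TN)² = (V_DD − V_GS)/R.
Let x = V_GS − 0.516. Then 54.6 x² + x − 2.574 = 0, giving x = 0.208 V (positive root), so V_GS = 0.724 V.
I_D = (V_DD − V_GS)/R = (3.09 − 0.724) / 49.6 = 0.0477 mA.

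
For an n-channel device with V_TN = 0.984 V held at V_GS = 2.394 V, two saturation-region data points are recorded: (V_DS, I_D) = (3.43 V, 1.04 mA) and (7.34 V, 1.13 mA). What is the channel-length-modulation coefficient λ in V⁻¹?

With V_GS fixed, I_D ∝ (1 + λ V_DS) in saturation, so I_D2/I_D1 = (1 + λ V_DS2)/(1 + λ V_DS1).
1.13/1.04 = 1.087 = (1 + 7.34 λ)/(1 + 3.43 λ).
Solving: λ (I_D1 V_DS2 − I_D2 V_DS1) = I_D2 − I_D1, so λ = (1.13 − 1.04) / (1.04 × 7.34 − 1.13 × 3.43) = 0.09 / 3.76 = 0.024 V⁻¹.

λ = 0.0240 V⁻¹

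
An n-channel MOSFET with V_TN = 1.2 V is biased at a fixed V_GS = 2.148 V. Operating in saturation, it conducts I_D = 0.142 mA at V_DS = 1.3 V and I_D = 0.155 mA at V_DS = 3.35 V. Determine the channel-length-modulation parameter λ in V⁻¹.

λ = 0.0474 V⁻¹

With V_GS fixed, I_D ∝ (1 + λ V_DS) in saturation, so I_D2/I_D1 = (1 + λ V_DS2)/(1 + λ V_DS1).
0.155/0.142 = 1.092 = (1 + 3.35 λ)/(1 + 1.3 λ).
Solving: λ (I_D1 V_DS2 − I_D2 V_DS1) = I_D2 − I_D1, so λ = (0.155 − 0.142) / (0.142 × 3.35 − 0.155 × 1.3) = 0.013 / 0.274 = 0.0474 V⁻¹.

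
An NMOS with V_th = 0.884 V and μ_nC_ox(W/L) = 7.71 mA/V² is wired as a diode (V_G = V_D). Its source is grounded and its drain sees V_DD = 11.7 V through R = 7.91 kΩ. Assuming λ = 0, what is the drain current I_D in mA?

I_D = 1.29 mA

With gate tied to drain, V_GS = V_DS ≥ V_GS − V_th, so the device is in saturation.
KCL at the drain: ½ k_n (V_GS − V_th)² = (V_DD − V_GS)/R.
Let x = V_GS − 0.884. Then 30.5 x² + x − 10.82 = 0, giving x = 0.579 V (positive root), so V_GS = 1.46 V.
I_D = (V_DD − V_GS)/R = (11.7 − 1.46) / 7.91 = 1.29 mA.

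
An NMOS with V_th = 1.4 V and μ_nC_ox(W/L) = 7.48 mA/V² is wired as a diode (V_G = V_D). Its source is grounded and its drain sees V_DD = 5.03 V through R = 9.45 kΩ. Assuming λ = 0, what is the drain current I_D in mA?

With gate tied to drain, V_GS = V_DS ≥ V_GS − V_th, so the device is in saturation.
KCL at the drain: ½ k_n (V_GS − V_th)² = (V_DD − V_GS)/R.
Let x = V_GS − 1.4. Then 35.3 x² + x − 3.63 = 0, giving x = 0.307 V (positive root), so V_GS = 1.71 V.
I_D = (V_DD − V_GS)/R = (5.03 − 1.71) / 9.45 = 0.352 mA.

I_D = 0.352 mA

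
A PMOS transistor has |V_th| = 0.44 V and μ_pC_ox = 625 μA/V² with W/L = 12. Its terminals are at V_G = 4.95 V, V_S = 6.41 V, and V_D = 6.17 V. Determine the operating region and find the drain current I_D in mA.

V_SG = V_S − V_G = 6.41 − 4.95 = 1.46 V; V_SD = V_S − V_D = 6.41 − 6.17 = 0.24 V.
k_p = μ_pC_ox · (W/L) = 7.5 mA/V².
V_ov = V_SG − |V_th| = 1.46 − 0.44 = 1.02 V.
Since V_SD = 0.24 V < V_ov = 1.02 V, the device is in the triode region.
I_D = k_p [V_ov · V_SD − ½ V_SD²] = 7.5 × [1.02 × 0.24 − 0.5 × 0.24²] = 1.62 mA.

Triode; I_D = 1.62 mA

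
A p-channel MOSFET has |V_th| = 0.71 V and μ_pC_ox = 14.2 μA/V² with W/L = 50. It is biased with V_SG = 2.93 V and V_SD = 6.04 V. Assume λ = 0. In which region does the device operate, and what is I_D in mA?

Saturation; I_D = 1.75 mA

k_p = μ_pC_ox · (W/L) = 0.71 mA/V².
V_ov = V_SG − |V_th| = 2.93 − 0.71 = 2.22 V.
Since V_SD = 6.04 V ≥ V_ov = 2.22 V, the device is in saturation.
I_D = ½ k_p V_ov² = 0.5 × 0.71 × 2.22² = 1.75 mA.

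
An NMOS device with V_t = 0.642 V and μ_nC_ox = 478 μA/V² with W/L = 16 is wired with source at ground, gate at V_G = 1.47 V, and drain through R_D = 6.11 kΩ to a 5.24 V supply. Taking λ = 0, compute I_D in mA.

V_GS = V_G = 1.47 V, so V_ov = 1.47 − 0.642 = 0.828 V.
k_n = μ_nC_ox · (W/L) = 7.648 mA/V².
Assume saturation: I_D = ½ k_n V_ov² = 0.5 × 7.648 × 0.828² = 2.62 mA, giving V_DS = V_DD − I_D R_D = 5.24 − 2.62 × 6.11 = -10.8 V.
But -10.8 V < V_ov = 0.828 V, so the device is actually in triode.
In triode I_D = k_n[V_ov V_DS − ½ V_DS²] and I_D = (V_DD − V_DS)/R_D. Equating: 23.4 V_DS² − 39.69 V_DS + 5.24 = 0, giving V_DS = 0.144 V (the root below V_ov).
I_D = (5.24 − 0.144) / 6.11 = 0.834 mA.

I_D = 0.834 mA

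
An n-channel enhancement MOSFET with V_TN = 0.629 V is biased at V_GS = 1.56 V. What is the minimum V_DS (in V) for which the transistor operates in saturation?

V_DS,sat = 0.931 V

The boundary between triode and saturation is V_DS = V_GS − V_TN = V_ov.
V_ov = 1.56 − 0.629 = 0.931 V.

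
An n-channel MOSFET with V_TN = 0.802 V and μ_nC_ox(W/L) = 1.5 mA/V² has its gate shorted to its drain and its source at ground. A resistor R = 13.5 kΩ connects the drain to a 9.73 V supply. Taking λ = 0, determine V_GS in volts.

V_GS = 1.69 V

With gate tied to drain, V_GS = V_DS ≥ V_GS − V_TN, so the device is in saturation.
KCL at the drain: ½ k_n (V_GS − V_TN)² = (V_DD − V_GS)/R.
Let x = V_GS − 0.802. Then 10.1 x² + x − 8.928 = 0, giving x = 0.891 V (positive root), so V_GS = 1.69 V.
I_D = (V_DD − V_GS)/R = (9.73 − 1.69) / 13.5 = 0.595 mA.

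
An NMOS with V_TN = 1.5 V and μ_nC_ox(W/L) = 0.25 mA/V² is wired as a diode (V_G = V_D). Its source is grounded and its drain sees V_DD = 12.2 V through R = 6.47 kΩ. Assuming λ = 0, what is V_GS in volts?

V_GS = 4.57 V

With gate tied to drain, V_GS = V_DS ≥ V_GS − V_TN, so the device is in saturation.
KCL at the drain: ½ k_n (V_GS − V_TN)² = (V_DD − V_GS)/R.
Let x = V_GS − 1.5. Then 0.809 x² + x − 10.7 = 0, giving x = 3.07 V (positive root), so V_GS = 4.57 V.
I_D = (V_DD − V_GS)/R = (12.2 − 4.57) / 6.47 = 1.18 mA.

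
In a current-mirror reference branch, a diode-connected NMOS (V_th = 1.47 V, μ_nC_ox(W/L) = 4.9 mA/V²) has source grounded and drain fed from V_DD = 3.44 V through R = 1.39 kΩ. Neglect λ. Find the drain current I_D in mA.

I_D = 0.966 mA

With gate tied to drain, V_GS = V_DS ≥ V_GS − V_th, so the device is in saturation.
KCL at the drain: ½ k_n (V_GS − V_th)² = (V_DD − V_GS)/R.
Let x = V_GS − 1.47. Then 3.41 x² + x − 1.97 = 0, giving x = 0.628 V (positive root), so V_GS = 2.1 V.
I_D = (V_DD − V_GS)/R = (3.44 − 2.1) / 1.39 = 0.966 mA.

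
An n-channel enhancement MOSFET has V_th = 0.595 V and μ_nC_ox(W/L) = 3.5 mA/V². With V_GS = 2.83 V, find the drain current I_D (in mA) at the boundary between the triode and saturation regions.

I_D = 8.74 mA

At the boundary V_DS = V_ov = V_GS − V_th = 2.83 − 0.595 = 2.24 V.
I_D = ½ k_n V_ov² = 0.5 × 3.5 × 2.24² = 8.74 mA.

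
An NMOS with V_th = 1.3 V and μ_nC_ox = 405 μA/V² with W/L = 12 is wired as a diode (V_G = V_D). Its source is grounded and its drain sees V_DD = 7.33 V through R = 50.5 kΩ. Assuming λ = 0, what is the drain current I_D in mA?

I_D = 0.115 mA

With gate tied to drain, V_GS = V_DS ≥ V_GS − V_th, so the device is in saturation.
k_n = μ_nC_ox · (W/L) = 4.86 mA/V².
KCL at the drain: ½ k_n (V_GS − V_th)² = (V_DD − V_GS)/R.
Let x = V_GS − 1.3. Then 123 x² + x − 6.03 = 0, giving x = 0.218 V (positive root), so V_GS = 1.52 V.
I_D = (V_DD − V_GS)/R = (7.33 − 1.52) / 50.5 = 0.115 mA.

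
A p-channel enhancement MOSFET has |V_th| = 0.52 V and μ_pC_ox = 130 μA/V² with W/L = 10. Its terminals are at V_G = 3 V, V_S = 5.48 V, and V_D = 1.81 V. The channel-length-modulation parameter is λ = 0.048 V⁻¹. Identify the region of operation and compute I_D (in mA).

V_SG = V_S − V_G = 5.48 − 3 = 2.48 V; V_SD = V_S − V_D = 5.48 − 1.81 = 3.67 V.
k_p = μ_pC_ox · (W/L) = 1.3 mA/V².
V_ov = V_SG − |V_th| = 2.48 − 0.52 = 1.96 V.
Since V_SD = 3.67 V ≥ V_ov = 1.96 V, the device is in saturation.
I_D = ½ k_p V_ov² (1 + λ V_SD) = 0.5 × 1.3 × 1.96² × (1 + 0.048 × 3.67) = 2.94 mA.

Saturation; I_D = 2.94 mA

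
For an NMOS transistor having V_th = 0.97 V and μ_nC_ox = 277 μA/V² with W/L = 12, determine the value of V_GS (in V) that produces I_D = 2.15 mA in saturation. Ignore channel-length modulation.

k_n = μ_nC_ox · (W/L) = 3.324 mA/V².
In saturation I_D = ½ k_n (V_GS − V_th)², so V_GS − V_th = √(2 I_D / k_n) = √(2 × 2.15 / 3.324) = 1.14 V.
V_GS = 0.97 + 1.14 = 2.11 V.

V_GS = 2.11 V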